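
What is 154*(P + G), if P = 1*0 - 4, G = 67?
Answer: 9702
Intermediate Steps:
P = -4 (P = 0 - 4 = -4)
154*(P + G) = 154*(-4 + 67) = 154*63 = 9702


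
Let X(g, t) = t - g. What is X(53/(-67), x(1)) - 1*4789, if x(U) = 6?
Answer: -320408/67 ≈ -4782.2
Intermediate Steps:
X(53/(-67), x(1)) - 1*4789 = (6 - 53/(-67)) - 1*4789 = (6 - 53*(-1)/67) - 4789 = (6 - 1*(-53/67)) - 4789 = (6 + 53/67) - 4789 = 455/67 - 4789 = -320408/67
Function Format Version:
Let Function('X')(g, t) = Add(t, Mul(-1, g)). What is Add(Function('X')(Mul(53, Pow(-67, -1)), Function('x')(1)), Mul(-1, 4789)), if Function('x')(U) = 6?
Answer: Rational(-320408, 67) ≈ -4782.2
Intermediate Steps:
Add(Function('X')(Mul(53, Pow(-67, -1)), Function('x')(1)), Mul(-1, 4789)) = Add(Add(6, Mul(-1, Mul(53, Pow(-67, -1)))), Mul(-1, 4789)) = Add(Add(6, Mul(-1, Mul(53, Rational(-1, 67)))), -4789) = Add(Add(6, Mul(-1, Rational(-53, 67))), -4789) = Add(Add(6, Rational(53, 67)), -4789) = Add(Rational(455, 67), -4789) = Rational(-320408, 67)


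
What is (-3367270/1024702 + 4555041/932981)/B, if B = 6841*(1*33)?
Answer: 108997192208/15416148246709749 ≈ 7.0703e-6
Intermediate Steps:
B = 225753 (B = 6841*33 = 225753)
(-3367270/1024702 + 4555041/932981)/B = (-3367270/1024702 + 4555041/932981)/225753 = (-3367270*1/1024702 + 4555041*(1/932981))*(1/225753) = (-1683635/512351 + 4555041/932981)*(1/225753) = (108997192208/68287678333)*(1/225753) = 108997192208/15416148246709749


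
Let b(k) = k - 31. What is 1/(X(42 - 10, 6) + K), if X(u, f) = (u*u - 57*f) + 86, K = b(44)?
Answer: 1/781 ≈ 0.0012804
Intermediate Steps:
b(k) = -31 + k
K = 13 (K = -31 + 44 = 13)
X(u, f) = 86 + u² - 57*f (X(u, f) = (u² - 57*f) + 86 = 86 + u² - 57*f)
1/(X(42 - 10, 6) + K) = 1/((86 + (42 - 10)² - 57*6) + 13) = 1/((86 + 32² - 342) + 13) = 1/((86 + 1024 - 342) + 13) = 1/(768 + 13) = 1/781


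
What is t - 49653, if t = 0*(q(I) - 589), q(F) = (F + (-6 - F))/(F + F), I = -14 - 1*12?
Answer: -49653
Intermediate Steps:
I = -26 (I = -14 - 12 = -26)
q(F) = -3/F (q(F) = -6*1/(2*F) = -3/F)
t = 0 (t = 0*(-3/(-26) - 589) = 0*(-3*(-1/26) - 589) = 0*(3/26 - 589) = 0*(-15311/26) = 0)
t - 49653 = 0 - 49653 = -49653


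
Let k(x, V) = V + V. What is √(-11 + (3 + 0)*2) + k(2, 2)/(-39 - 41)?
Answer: -1/20 + I*√5 ≈ -0.05 + 2.2361*I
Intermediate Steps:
k(x, V) = 2*V
√(-11 + (3 + 0)*2) + k(2, 2)/(-39 - 41) = √(-11 + (3 + 0)*2) + (2*2)/(-39 - 41) = √(-11 + 3*2) + 4/(-80) = √(-11 + 6) - 1/80*4 = √(-5) - 1/20 = I*√5 - 1/20 = -1/20 + I*√5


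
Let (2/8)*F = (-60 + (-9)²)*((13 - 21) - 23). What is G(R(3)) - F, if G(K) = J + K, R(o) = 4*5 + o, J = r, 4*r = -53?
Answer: 10455/4 ≈ 2613.8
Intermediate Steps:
r = -53/4 (r = (¼)*(-53) = -53/4 ≈ -13.250)
J = -53/4 ≈ -13.250
R(o) = 20 + o
G(K) = -53/4 + K
F = -2604 (F = 4*((-60 + (-9)²)*((13 - 21) - 23)) = 4*((-60 + 81)*(-8 - 23)) = 4*(21*(-31)) = 4*(-651) = -2604)
G(R(3)) - F = (-53/4 + (20 + 3)) - 1*(-2604) = (-53/4 + 23) + 2604 = 39/4 + 2604 = 10455/4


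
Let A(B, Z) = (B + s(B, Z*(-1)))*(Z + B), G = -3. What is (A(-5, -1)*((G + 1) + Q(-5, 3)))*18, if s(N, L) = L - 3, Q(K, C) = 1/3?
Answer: -1260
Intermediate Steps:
Q(K, C) = 1/3
s(N, L) = -3 + L
A(B, Z) = (B + Z)*(-3 + B - Z) (A(B, Z) = (B + (-3 + Z*(-1)))*(Z + B) = (B + (-3 - Z))*(B + Z) = (-3 + B - Z)*(B + Z) = (B + Z)*(-3 + B - Z))
(A(-5, -1)*((G + 1) + Q(-5, 3)))*18 = (((-5)**2 - 1*(-1)**2 - 3*(-5) - 3*(-1))*((-3 + 1) + 1/3))*18 = ((25 - 1*1 + 15 + 3)*(-2 + 1/3))*18 = ((25 - 1 + 15 + 3)*(-5/3))*18 = (42*(-5/3))*18 = -70*18 = -1260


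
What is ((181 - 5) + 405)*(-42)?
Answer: -24402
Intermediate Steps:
((181 - 5) + 405)*(-42) = (176 + 405)*(-42) = 581*(-42) = -24402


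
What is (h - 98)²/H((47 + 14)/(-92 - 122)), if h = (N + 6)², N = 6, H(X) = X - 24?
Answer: -452824/5197 ≈ -87.132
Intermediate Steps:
H(X) = -24 + X
h = 144 (h = (6 + 6)² = 12² = 144)
(h - 98)²/H((47 + 14)/(-92 - 122)) = (144 - 98)²/(-24 + (47 + 14)/(-92 - 122)) = 46²/(-24 + 61/(-214)) = 2116/(-24 + 61*(-1/214)) = 2116/(-24 - 61/214) = 2116/(-5197/214) = 2116*(-214/5197) = -452824/5197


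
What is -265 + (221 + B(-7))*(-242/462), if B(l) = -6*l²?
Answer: -4762/21 ≈ -226.76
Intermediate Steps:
-265 + (221 + B(-7))*(-242/462) = -265 + (221 - 6*(-7)²)*(-242/462) = -265 + (221 - 6*49)*(-242*1/462) = -265 + (221 - 294)*(-11/21) = -265 - 73*(-11/21) = -265 + 803/21 = -4762/21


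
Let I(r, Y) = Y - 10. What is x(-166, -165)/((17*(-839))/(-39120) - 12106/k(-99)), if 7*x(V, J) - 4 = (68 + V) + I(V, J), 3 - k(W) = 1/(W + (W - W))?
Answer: 1567968720/164082922171 ≈ 0.0095560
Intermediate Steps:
I(r, Y) = -10 + Y
k(W) = 3 - 1/W (k(W) = 3 - 1/(W + (W - W)) = 3 - 1/(W + 0) = 3 - 1/W)
x(V, J) = 62/7 + J/7 + V/7 (x(V, J) = 4/7 + ((68 + V) + (-10 + J))/7 = 4/7 + (58 + J + V)/7 = 4/7 + (58/7 + J/7 + V/7) = 62/7 + J/7 + V/7)
x(-166, -165)/((17*(-839))/(-39120) - 12106/k(-99)) = (62/7 + (1/7)*(-165) + (1/7)*(-166))/((17*(-839))/(-39120) - 12106/(3 - 1/(-99))) = (62/7 - 165/7 - 166/7)/(-14263*(-1/39120) - 12106/(3 - 1*(-1/99))) = -269/(7*(14263/39120 - 12106/(3 + 1/99))) = -269/(7*(14263/39120 - 12106/298/99)) = -269/(7*(14263/39120 - 12106*99/298)) = -269/(7*(14263/39120 - 599247/149)) = -269/(7*(-23440417453/5828880)) = -269/7*(-5828880/23440417453) = 1567968720/164082922171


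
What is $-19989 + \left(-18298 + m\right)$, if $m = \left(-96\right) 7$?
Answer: $-38959$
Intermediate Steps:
$m = -672$
$-19989 + \left(-18298 + m\right) = -19989 - 18970 = -38959$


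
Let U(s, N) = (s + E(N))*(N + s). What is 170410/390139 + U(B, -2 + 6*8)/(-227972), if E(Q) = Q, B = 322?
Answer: -3496368854/22235192027 ≈ -0.15724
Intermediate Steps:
U(s, N) = (N + s)**2 (U(s, N) = (s + N)*(N + s) = (N + s)*(N + s) = (N + s)**2)
170410/390139 + U(B, -2 + 6*8)/(-227972) = 170410/390139 + ((-2 + 6*8)**2 + 322**2 + 2*(-2 + 6*8)*322)/(-227972) = 170410*(1/390139) + ((-2 + 48)**2 + 103684 + 2*(-2 + 48)*322)*(-1/227972) = 170410/390139 + (46**2 + 103684 + 2*46*322)*(-1/227972) = 170410/390139 + (2116 + 103684 + 29624)*(-1/227972) = 170410/390139 + 135424*(-1/227972) = 170410/390139 - 33856/56993 = -3496368854/22235192027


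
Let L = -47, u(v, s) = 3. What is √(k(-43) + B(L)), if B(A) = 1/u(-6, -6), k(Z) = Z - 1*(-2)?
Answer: I*√366/3 ≈ 6.377*I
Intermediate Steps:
k(Z) = 2 + Z (k(Z) = Z + 2 = 2 + Z)
B(A) = ⅓ (B(A) = 1/3 = ⅓)
√(k(-43) + B(L)) = √((2 - 43) + ⅓) = √(-41 + ⅓) = √(-122/3) = I*√366/3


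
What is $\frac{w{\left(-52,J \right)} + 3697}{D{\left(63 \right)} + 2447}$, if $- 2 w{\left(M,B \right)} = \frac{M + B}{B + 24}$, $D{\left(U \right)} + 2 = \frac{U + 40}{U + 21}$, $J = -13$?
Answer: $\frac{3418758}{2260313} \approx 1.5125$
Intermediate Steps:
$D{\left(U \right)} = -2 + \frac{40 + U}{21 + U}$ ($D{\left(U \right)} = -2 + \frac{U + 40}{U + 21} = -2 + \frac{40 + U}{21 + U}$)
$w{\left(M,B \right)} = - \frac{B + M}{2 \left(24 + B\right)}$ ($w{\left(M,B \right)} = - \frac{\left(M + B\right) \frac{1}{B + 24}}{2} = - \frac{\left(B + M\right) \frac{1}{24 + B}}{2} = - \frac{\frac{1}{24 + B} \left(B + M\right)}{2} = - \frac{B + M}{2 \left(24 + B\right)}$)
$\frac{w{\left(-52,J \right)} + 3697}{D{\left(63 \right)} + 2447} = \frac{\frac{\left(-1\right) \left(-13\right) - -52}{2 \left(24 - 13\right)} + 3697}{\frac{-2 - 63}{21 + 63} + 2447} = \frac{\frac{13 + 52}{2 \cdot 11} + 3697}{\frac{-2 - 63}{84} + 2447} = \frac{\frac{1}{2} \cdot \frac{1}{11} \cdot 65 + 3697}{\frac{1}{84} \left(-65\right) + 2447} = \frac{\frac{65}{22} + 3697}{- \frac{65}{84} + 2447} = \frac{81399}{22 \cdot \frac{205483}{84}} = \frac{81399}{22} \cdot \frac{84}{205483} = \frac{3418758}{2260313}$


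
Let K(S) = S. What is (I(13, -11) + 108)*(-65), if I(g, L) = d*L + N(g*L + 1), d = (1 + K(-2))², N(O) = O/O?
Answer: -6370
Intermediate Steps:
N(O) = 1
d = 1 (d = (1 - 2)² = (-1)² = 1)
I(g, L) = 1 + L (I(g, L) = 1*L + 1 = L + 1 = 1 + L)
(I(13, -11) + 108)*(-65) = ((1 - 11) + 108)*(-65) = (-10 + 108)*(-65) = 98*(-65) = -6370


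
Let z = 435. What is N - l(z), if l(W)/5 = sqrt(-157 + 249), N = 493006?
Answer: 493006 - 10*sqrt(23) ≈ 4.9296e+5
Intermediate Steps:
l(W) = 10*sqrt(23) (l(W) = 5*sqrt(-157 + 249) = 5*sqrt(92) = 5*(2*sqrt(23)) = 10*sqrt(23))
N - l(z) = 493006 - 10*sqrt(23)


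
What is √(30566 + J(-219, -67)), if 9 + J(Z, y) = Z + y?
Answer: √30271 ≈ 173.99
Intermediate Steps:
J(Z, y) = -9 + Z + y (J(Z, y) = -9 + (Z + y) = -9 + Z + y)
√(30566 + J(-219, -67)) = √(30566 + (-9 - 219 - 67)) = √(30566 - 295) = √30271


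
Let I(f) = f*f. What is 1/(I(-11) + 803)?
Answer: 1/924 ≈ 0.0010823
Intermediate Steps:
I(f) = f²
1/(I(-11) + 803) = 1/((-11)² + 803) = 1/(121 + 803) = 1/924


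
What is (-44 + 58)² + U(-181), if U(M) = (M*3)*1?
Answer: -347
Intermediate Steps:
U(M) = 3*M (U(M) = (3*M)*1 = 3*M)
(-44 + 58)² + U(-181) = (-44 + 58)² + 3*(-181) = 14² - 543 = 196 - 543 = -347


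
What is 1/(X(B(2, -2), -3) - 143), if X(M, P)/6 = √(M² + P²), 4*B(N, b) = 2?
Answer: -143/20116 - 3*√37/20116 ≈ -0.0080159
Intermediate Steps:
B(N, b) = ½ (B(N, b) = (¼)*2 = ½)
X(M, P) = 6*√(M² + P²)
1/(X(B(2, -2), -3) - 143) = 1/(6*√((½)² + (-3)²) - 143) = 1/(6*√(¼ + 9) - 143) = 1/(6*√(37/4) - 143) = 1/(6*(√37/2) - 143) = 1/(3*√37 - 143) = 1/(-143 + 3*√37)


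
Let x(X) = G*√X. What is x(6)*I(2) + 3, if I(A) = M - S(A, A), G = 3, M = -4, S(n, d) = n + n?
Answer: 3 - 24*√6 ≈ -55.788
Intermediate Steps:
S(n, d) = 2*n
I(A) = -4 - 2*A
x(X) = 3*√X
x(6)*I(2) + 3 = (3*√6)*(-4 - 2*2) + 3 = (3*√6)*(-4 - 4) + 3 = (3*√6)*(-8) + 3 = -24*√6 + 3 = 3 - 24*√6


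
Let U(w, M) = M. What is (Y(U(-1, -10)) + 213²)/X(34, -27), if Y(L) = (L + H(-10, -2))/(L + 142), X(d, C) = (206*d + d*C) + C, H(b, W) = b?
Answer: 1497172/199947 ≈ 7.4878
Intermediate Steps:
X(d, C) = C + 206*d + C*d (X(d, C) = (206*d + C*d) + C = C + 206*d + C*d)
Y(L) = (-10 + L)/(142 + L) (Y(L) = (L - 10)/(L + 142) = (-10 + L)/(142 + L))
(Y(U(-1, -10)) + 213²)/X(34, -27) = ((-10 - 10)/(142 - 10) + 213²)/(-27 + 206*34 - 27*34) = (-20/132 + 45369)/(-27 + 7004 - 918) = ((1/132)*(-20) + 45369)/6059 = (-5/33 + 45369)*(1/6059) = (1497172/33)*(1/6059) = 1497172/199947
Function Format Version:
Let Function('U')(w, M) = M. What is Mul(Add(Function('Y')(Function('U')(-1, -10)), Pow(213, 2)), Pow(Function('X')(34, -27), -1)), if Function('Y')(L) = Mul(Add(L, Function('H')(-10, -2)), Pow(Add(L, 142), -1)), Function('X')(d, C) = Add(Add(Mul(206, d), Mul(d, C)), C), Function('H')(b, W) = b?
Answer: Rational(1497172, 199947) ≈ 7.4878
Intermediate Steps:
Function('X')(d, C) = Add(C, Mul(206, d), Mul(C, d)) (Function('X')(d, C) = Add(Add(Mul(206, d), Mul(C, d)), C) = Add(C, Mul(206, d), Mul(C, d)))
Function('Y')(L) = Mul(Pow(Add(142, L), -1), Add(-10, L)) (Function('Y')(L) = Mul(Add(L, -10), Pow(Add(L, 142), -1)) = Mul(Add(-10, L), Pow(Add(142, L), -1)) = Mul(Pow(Add(142, L), -1), Add(-10, L)))
Mul(Add(Function('Y')(Function('U')(-1, -10)), Pow(213, 2)), Pow(Function('X')(34, -27), -1)) = Mul(Add(Mul(Pow(Add(142, -10), -1), Add(-10, -10)), Pow(213, 2)), Pow(Add(-27, Mul(206, 34), Mul(-27, 34)), -1)) = Mul(Add(Mul(Pow(132, -1), -20), 45369), Pow(Add(-27, 7004, -918), -1)) = Mul(Add(Mul(Rational(1, 132), -20), 45369), Pow(6059, -1)) = Mul(Add(Rational(-5, 33), 45369), Rational(1, 6059)) = Mul(Rational(1497172, 33), Rational(1, 6059)) = Rational(1497172, 199947)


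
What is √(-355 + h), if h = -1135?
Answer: I*√1490 ≈ 38.601*I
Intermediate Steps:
√(-355 + h) = √(-355 - 1135) = √(-1490) = I*√1490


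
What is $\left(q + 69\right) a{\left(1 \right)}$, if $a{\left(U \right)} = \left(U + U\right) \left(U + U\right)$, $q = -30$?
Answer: $156$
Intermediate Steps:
$a{\left(U \right)} = 4 U^{2}$ ($a{\left(U \right)} = 2 U 2 U = 4 U^{2}$)
$\left(q + 69\right) a{\left(1 \right)} = \left(-30 + 69\right) 4 \cdot 1^{2} = 39 \cdot 4 \cdot 1 = 39 \cdot 4 = 156$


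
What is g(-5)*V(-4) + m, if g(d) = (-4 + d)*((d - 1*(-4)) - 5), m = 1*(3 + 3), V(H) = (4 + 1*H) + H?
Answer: -210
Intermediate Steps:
V(H) = 4 + 2*H (V(H) = (4 + H) + H = 4 + 2*H)
m = 6 (m = 1*6 = 6)
g(d) = (-1 + d)*(-4 + d) (g(d) = (-4 + d)*((d + 4) - 5) = (-4 + d)*((4 + d) - 5) = (-4 + d)*(-1 + d) = (-1 + d)*(-4 + d))
g(-5)*V(-4) + m = (4 + (-5)² - 5*(-5))*(4 + 2*(-4)) + 6 = (4 + 25 + 25)*(4 - 8) + 6 = 54*(-4) + 6 = -216 + 6 = -210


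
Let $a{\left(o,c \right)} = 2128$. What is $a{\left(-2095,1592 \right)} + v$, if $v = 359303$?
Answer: $361431$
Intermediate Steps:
$a{\left(-2095,1592 \right)} + v = 2128 + 359303 = 361431$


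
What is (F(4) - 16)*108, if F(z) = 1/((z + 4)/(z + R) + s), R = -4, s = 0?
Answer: -1728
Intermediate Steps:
F(z) = (-4 + z)/(4 + z) (F(z) = 1/((z + 4)/(z - 4) + 0) = 1/((4 + z)/(-4 + z) + 0) = 1/((4 + z)/(-4 + z)) = (-4 + z)/(4 + z))
(F(4) - 16)*108 = ((-4 + 4)/(4 + 4) - 16)*108 = (0/8 - 16)*108 = ((1/8)*0 - 16)*108 = (0 - 16)*108 = -16*108 = -1728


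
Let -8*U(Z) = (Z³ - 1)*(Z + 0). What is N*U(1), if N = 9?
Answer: 0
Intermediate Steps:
U(Z) = -Z*(-1 + Z³)/8 (U(Z) = -(Z³ - 1)*(Z + 0)/8 = -(-1 + Z³)*Z/8 = -Z*(-1 + Z³)/8)
N*U(1) = 9*((⅛)*1*(1 - 1*1³)) = 9*((⅛)*1*(1 - 1*1)) = 9*((⅛)*1*(1 - 1)) = 9*((⅛)*1*0) = 9*0 = 0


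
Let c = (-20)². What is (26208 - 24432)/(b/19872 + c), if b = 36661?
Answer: 35292672/7985461 ≈ 4.4196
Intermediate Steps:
c = 400
(26208 - 24432)/(b/19872 + c) = (26208 - 24432)/(36661/19872 + 400) = 1776/(36661*(1/19872) + 400) = 1776/(36661/19872 + 400) = 1776/(7985461/19872) = 1776*(19872/7985461) = 35292672/7985461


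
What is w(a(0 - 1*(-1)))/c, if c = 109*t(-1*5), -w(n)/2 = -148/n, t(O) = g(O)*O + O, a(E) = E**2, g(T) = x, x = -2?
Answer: 296/545 ≈ 0.54312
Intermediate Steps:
g(T) = -2
t(O) = -O (t(O) = -2*O + O = -O)
w(n) = 296/n (w(n) = -(-296)/n = 296/n)
c = 545 (c = 109*(-(-1)*5) = 109*(-1*(-5)) = 109*5 = 545)
w(a(0 - 1*(-1)))/c = (296/((0 - 1*(-1))**2))/545 = (296/((0 + 1)**2))*(1/545) = (296/(1**2))*(1/545) = (296/1)*(1/545) = (296*1)*(1/545) = 296*(1/545) = 296/545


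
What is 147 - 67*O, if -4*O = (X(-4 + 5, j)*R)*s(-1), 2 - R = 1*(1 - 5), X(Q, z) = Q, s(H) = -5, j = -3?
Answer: -711/2 ≈ -355.50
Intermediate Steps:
R = 6 (R = 2 - (1 - 5) = 2 - (-4) = 2 - 1*(-4) = 2 + 4 = 6)
O = 15/2 (O = -(-4 + 5)*6*(-5)/4 = -1*6*(-5)/4 = -3*(-5)/2 = -1/4*(-30) = 15/2 ≈ 7.5000)
147 - 67*O = 147 - 67*15/2 = 147 - 1005/2 = -711/2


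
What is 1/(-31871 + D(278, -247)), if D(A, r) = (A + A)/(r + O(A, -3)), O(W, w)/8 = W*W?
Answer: -618025/19697074219 ≈ -3.1376e-5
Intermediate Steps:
O(W, w) = 8*W**2 (O(W, w) = 8*(W*W) = 8*W**2)
D(A, r) = 2*A/(r + 8*A**2) (D(A, r) = (A + A)/(r + 8*A**2) = (2*A)/(r + 8*A**2) = 2*A/(r + 8*A**2))
1/(-31871 + D(278, -247)) = 1/(-31871 + 2*278/(-247 + 8*278**2)) = 1/(-31871 + 2*278/(-247 + 8*77284)) = 1/(-31871 + 2*278/(-247 + 618272)) = 1/(-31871 + 2*278/618025) = 1/(-31871 + 2*278*(1/618025)) = 1/(-31871 + 556/618025) = 1/(-19697074219/618025) = -618025/19697074219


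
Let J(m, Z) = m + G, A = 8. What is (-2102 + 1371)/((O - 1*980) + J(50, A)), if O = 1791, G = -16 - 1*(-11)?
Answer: -731/856 ≈ -0.85397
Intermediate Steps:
G = -5 (G = -16 + 11 = -5)
J(m, Z) = -5 + m (J(m, Z) = m - 5 = -5 + m)
(-2102 + 1371)/((O - 1*980) + J(50, A)) = (-2102 + 1371)/((1791 - 1*980) + (-5 + 50)) = -731/((1791 - 980) + 45) = -731/(811 + 45) = -731/856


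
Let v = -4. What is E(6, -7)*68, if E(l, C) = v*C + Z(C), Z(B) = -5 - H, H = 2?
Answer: 1428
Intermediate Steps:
Z(B) = -7 (Z(B) = -5 - 1*2 = -5 - 2 = -7)
E(l, C) = -7 - 4*C (E(l, C) = -4*C - 7 = -7 - 4*C)
E(6, -7)*68 = (-7 - 4*(-7))*68 = (-7 + 28)*68 = 21*68 = 1428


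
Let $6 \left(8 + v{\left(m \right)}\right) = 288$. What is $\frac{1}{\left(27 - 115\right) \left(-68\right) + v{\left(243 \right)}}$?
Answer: $\frac{1}{6024} \approx 0.000166$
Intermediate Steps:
$v{\left(m \right)} = 40$ ($v{\left(m \right)} = -8 + \frac{1}{6} \cdot 288 = -8 + 48 = 40$)
$\frac{1}{\left(27 - 115\right) \left(-68\right) + v{\left(243 \right)}} = \frac{1}{\left(27 - 115\right) \left(-68\right) + 40} = \frac{1}{\left(-88\right) \left(-68\right) + 40} = \frac{1}{5984 + 40} = \frac{1}{6024}$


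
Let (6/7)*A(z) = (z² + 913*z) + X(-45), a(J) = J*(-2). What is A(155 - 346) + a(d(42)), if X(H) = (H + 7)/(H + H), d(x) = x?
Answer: -43461677/270 ≈ -1.6097e+5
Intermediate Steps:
X(H) = (7 + H)/(2*H) (X(H) = (7 + H)/((2*H)) = (7 + H)*(1/(2*H)) = (7 + H)/(2*H))
a(J) = -2*J
A(z) = 133/270 + 7*z²/6 + 6391*z/6 (A(z) = 7*((z² + 913*z) + (½)*(7 - 45)/(-45))/6 = 7*((z² + 913*z) + (½)*(-1/45)*(-38))/6 = 7*((z² + 913*z) + 19/45)/6 = 7*(19/45 + z² + 913*z)/6 = 133/270 + 7*z²/6 + 6391*z/6)
A(155 - 346) + a(d(42)) = (133/270 + 7*(155 - 346)²/6 + 6391*(155 - 346)/6) - 2*42 = (133/270 + (7/6)*(-191)² + (6391/6)*(-191)) - 84 = (133/270 + (7/6)*36481 - 1220681/6) - 84 = (133/270 + 255367/6 - 1220681/6) - 84 = -43438997/270 - 84 = -43461677/270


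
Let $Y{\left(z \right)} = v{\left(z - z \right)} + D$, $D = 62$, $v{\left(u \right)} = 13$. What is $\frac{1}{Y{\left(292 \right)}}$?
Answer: $\frac{1}{75} \approx 0.013333$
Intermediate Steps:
$Y{\left(z \right)} = 75$ ($Y{\left(z \right)} = 13 + 62 = 75$)
$\frac{1}{Y{\left(292 \right)}} = \frac{1}{75}$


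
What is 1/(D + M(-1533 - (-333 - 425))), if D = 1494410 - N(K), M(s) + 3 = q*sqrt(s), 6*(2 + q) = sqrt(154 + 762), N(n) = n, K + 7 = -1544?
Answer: 3/(4487874 - 5*I*sqrt(31)*(6 - sqrt(229))) ≈ 6.6847e-7 - 3.787e-11*I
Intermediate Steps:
K = -1551 (K = -7 - 1544 = -1551)
q = -2 + sqrt(229)/3 (q = -2 + sqrt(154 + 762)/6 = -2 + sqrt(916)/6 = -2 + (2*sqrt(229))/6 = -2 + sqrt(229)/3 ≈ 3.0443)
M(s) = -3 + sqrt(s)*(-2 + sqrt(229)/3) (M(s) = -3 + (-2 + sqrt(229)/3)*sqrt(s) = -3 + sqrt(s)*(-2 + sqrt(229)/3))
D = 1495961 (D = 1494410 - 1*(-1551) = 1494410 + 1551 = 1495961)
1/(D + M(-1533 - (-333 - 425))) = 1/(1495961 + (-3 + sqrt(-1533 - (-333 - 425))*(-6 + sqrt(229))/3)) = 1/(1495961 + (-3 + sqrt(-1533 - 1*(-758))*(-6 + sqrt(229))/3)) = 1/(1495961 + (-3 + sqrt(-1533 + 758)*(-6 + sqrt(229))/3)) = 1/(1495961 + (-3 + sqrt(-775)*(-6 + sqrt(229))/3)) = 1/(1495961 + (-3 + (5*I*sqrt(31))*(-6 + sqrt(229))/3)) = 1/(1495961 + (-3 + 5*I*sqrt(31)*(-6 + sqrt(229))/3)) = 1/(1495958 + 5*I*sqrt(31)*(-6 + sqrt(229))/3)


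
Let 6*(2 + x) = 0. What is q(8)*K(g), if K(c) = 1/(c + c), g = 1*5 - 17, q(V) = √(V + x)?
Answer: -√6/24 ≈ -0.10206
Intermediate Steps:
x = -2 (x = -2 + (⅙)*0 = -2 + 0 = -2)
q(V) = √(-2 + V) (q(V) = √(V - 2) = √(-2 + V))
g = -12 (g = 5 - 17 = -12)
K(c) = 1/(2*c)
q(8)*K(g) = √(-2 + 8)*((½)/(-12)) = √6*((½)*(-1/12)) = √6*(-1/24) = -√6/24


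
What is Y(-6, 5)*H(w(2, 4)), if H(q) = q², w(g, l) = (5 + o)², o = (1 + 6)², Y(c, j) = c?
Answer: -51018336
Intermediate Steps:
o = 49 (o = 7² = 49)
w(g, l) = 2916 (w(g, l) = (5 + 49)² = 54² = 2916)
Y(-6, 5)*H(w(2, 4)) = -6*2916² = -6*8503056 = -51018336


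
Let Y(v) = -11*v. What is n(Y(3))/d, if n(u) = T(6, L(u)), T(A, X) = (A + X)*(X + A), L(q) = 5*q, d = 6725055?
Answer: 8427/2241685 ≈ 0.0037592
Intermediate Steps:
T(A, X) = (A + X)² (T(A, X) = (A + X)*(A + X) = (A + X)²)
n(u) = (6 + 5*u)²
n(Y(3))/d = (6 + 5*(-11*3))²/6725055 = (6 + 5*(-33))²*(1/6725055) = (6 - 165)²*(1/6725055) = (-159)²*(1/6725055) = 25281*(1/6725055) = 8427/2241685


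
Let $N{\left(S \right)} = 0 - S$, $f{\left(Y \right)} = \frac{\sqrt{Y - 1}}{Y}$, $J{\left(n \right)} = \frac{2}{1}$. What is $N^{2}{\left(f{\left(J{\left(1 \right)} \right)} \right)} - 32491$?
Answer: $- \frac{129963}{4} \approx -32491.0$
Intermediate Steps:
$J{\left(n \right)} = 2$ ($J{\left(n \right)} = 2 \cdot 1 = 2$)
$f{\left(Y \right)} = \frac{\sqrt{-1 + Y}}{Y}$
$N{\left(S \right)} = - S$
$N^{2}{\left(f{\left(J{\left(1 \right)} \right)} \right)} - 32491 = \left(- \frac{\sqrt{-1 + 2}}{2}\right)^{2} - 32491 = \left(- \frac{\sqrt{1}}{2}\right)^{2} - 32491 = \left(- \frac{1}{2}\right)^{2} - 32491 = \frac{1}{4} - 32491 = - \frac{129963}{4}$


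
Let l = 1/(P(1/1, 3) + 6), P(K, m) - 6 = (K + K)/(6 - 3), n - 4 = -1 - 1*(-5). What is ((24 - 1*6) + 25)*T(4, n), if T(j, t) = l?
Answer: 129/38 ≈ 3.3947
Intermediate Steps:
n = 8 (n = 4 + (-1 - 1*(-5)) = 4 + (-1 + 5) = 4 + 4 = 8)
P(K, m) = 6 + 2*K/3 (P(K, m) = 6 + (K + K)/(6 - 3) = 6 + (2*K)/3 = 6 + (2*K)*(⅓) = 6 + 2*K/3)
l = 3/38 (l = 1/((6 + (⅔)/1) + 6) = 1/((6 + (⅔)*1) + 6) = 1/((6 + ⅔) + 6) = 1/(20/3 + 6) = 1/(38/3) = 3/38 ≈ 0.078947)
T(j, t) = 3/38
((24 - 1*6) + 25)*T(4, n) = ((24 - 1*6) + 25)*(3/38) = ((24 - 6) + 25)*(3/38) = (18 + 25)*(3/38) = 43*(3/38) = 129/38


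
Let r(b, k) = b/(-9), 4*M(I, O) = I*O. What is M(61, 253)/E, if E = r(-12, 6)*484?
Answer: 4209/704 ≈ 5.9787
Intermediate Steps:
M(I, O) = I*O/4 (M(I, O) = (I*O)/4 = I*O/4)
r(b, k) = -b/9 (r(b, k) = b*(-1/9) = -b/9)
E = 1936/3 (E = -1/9*(-12)*484 = (4/3)*484 = 1936/3 ≈ 645.33)
M(61, 253)/E = ((1/4)*61*253)/(1936/3) = (15433/4)*(3/1936) = 4209/704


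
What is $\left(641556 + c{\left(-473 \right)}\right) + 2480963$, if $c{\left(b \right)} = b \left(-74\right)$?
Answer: $3157521$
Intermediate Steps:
$c{\left(b \right)} = - 74 b$
$\left(641556 + c{\left(-473 \right)}\right) + 2480963 = \left(641556 - -35002\right) + 2480963 = \left(641556 + 35002\right) + 2480963 = 676558 + 2480963 = 3157521$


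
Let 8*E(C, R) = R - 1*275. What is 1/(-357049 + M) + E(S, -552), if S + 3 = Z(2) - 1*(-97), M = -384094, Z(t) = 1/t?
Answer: -612925269/5929144 ≈ -103.38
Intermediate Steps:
S = 189/2 (S = -3 + (1/2 - 1*(-97)) = -3 + (1/2 + 97) = -3 + 195/2 = 189/2 ≈ 94.500)
E(C, R) = -275/8 + R/8 (E(C, R) = (R - 1*275)/8 = (R - 275)/8 = (-275 + R)/8 = -275/8 + R/8)
1/(-357049 + M) + E(S, -552) = 1/(-357049 - 384094) + (-275/8 + (1/8)*(-552)) = 1/(-741143) + (-275/8 - 69) = -1/741143 - 827/8 = -612925269/5929144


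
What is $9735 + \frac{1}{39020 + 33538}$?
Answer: $\frac{706352131}{72558} \approx 9735.0$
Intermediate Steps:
$9735 + \frac{1}{39020 + 33538} = 9735 + \frac{1}{72558} = \frac{706352131}{72558}$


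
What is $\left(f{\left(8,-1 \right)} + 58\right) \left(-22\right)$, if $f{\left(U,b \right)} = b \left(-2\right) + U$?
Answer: $-1496$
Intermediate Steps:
$f{\left(U,b \right)} = U - 2 b$ ($f{\left(U,b \right)} = - 2 b + U = U - 2 b$)
$\left(f{\left(8,-1 \right)} + 58\right) \left(-22\right) = \left(\left(8 - -2\right) + 58\right) \left(-22\right) = \left(\left(8 + 2\right) + 58\right) \left(-22\right) = \left(10 + 58\right) \left(-22\right) = 68 \left(-22\right) = -1496$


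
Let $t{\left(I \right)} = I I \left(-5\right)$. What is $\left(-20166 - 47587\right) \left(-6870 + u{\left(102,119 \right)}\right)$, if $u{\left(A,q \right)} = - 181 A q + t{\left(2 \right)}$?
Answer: $149318668604$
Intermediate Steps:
$t{\left(I \right)} = - 5 I^{2}$ ($t{\left(I \right)} = I^{2} \left(-5\right) = - 5 I^{2}$)
$u{\left(A,q \right)} = -20 - 181 A q$ ($u{\left(A,q \right)} = - 181 A q - 5 \cdot 2^{2} = - 181 A q - 20 = -20 - 181 A q$)
$\left(-20166 - 47587\right) \left(-6870 + u{\left(102,119 \right)}\right) = \left(-20166 - 47587\right) \left(-6870 - \left(20 + 18462 \cdot 119\right)\right) = - 67753 \left(-6870 - 2196998\right) = \left(-67753\right) \left(-2203868\right) = 149318668604$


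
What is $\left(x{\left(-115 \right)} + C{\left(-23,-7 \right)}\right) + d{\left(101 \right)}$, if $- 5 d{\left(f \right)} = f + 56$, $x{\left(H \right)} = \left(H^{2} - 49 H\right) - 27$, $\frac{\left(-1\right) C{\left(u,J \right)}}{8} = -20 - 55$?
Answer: $\frac{97008}{5} \approx 19402.0$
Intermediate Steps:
$C{\left(u,J \right)} = 600$ ($C{\left(u,J \right)} = - 8 \left(-20 - 55\right) = \left(-8\right) \left(-75\right) = 600$)
$x{\left(H \right)} = -27 + H^{2} - 49 H$
$d{\left(f \right)} = - \frac{56}{5} - \frac{f}{5}$ ($d{\left(f \right)} = - \frac{f + 56}{5} = - \frac{56 + f}{5} = - \frac{56}{5} - \frac{f}{5}$)
$\left(x{\left(-115 \right)} + C{\left(-23,-7 \right)}\right) + d{\left(101 \right)} = \left(\left(-27 + \left(-115\right)^{2} - -5635\right) + 600\right) - \frac{157}{5} = \left(\left(-27 + 13225 + 5635\right) + 600\right) - \frac{157}{5} = \left(18833 + 600\right) - \frac{157}{5} = 19433 - \frac{157}{5} = \frac{97008}{5}$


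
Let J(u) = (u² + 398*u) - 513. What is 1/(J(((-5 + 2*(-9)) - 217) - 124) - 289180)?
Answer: -1/302069 ≈ -3.3105e-6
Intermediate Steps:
J(u) = -513 + u² + 398*u
1/(J(((-5 + 2*(-9)) - 217) - 124) - 289180) = 1/((-513 + (((-5 + 2*(-9)) - 217) - 124)² + 398*(((-5 + 2*(-9)) - 217) - 124)) - 289180) = 1/((-513 + (((-5 - 18) - 217) - 124)² + 398*(((-5 - 18) - 217) - 124)) - 289180) = 1/((-513 + ((-23 - 217) - 124)² + 398*((-23 - 217) - 124)) - 289180) = 1/((-513 + (-240 - 124)² + 398*(-240 - 124)) - 289180) = 1/((-513 + (-364)² + 398*(-364)) - 289180) = 1/((-513 + 132496 - 144872) - 289180) = 1/(-12889 - 289180) = 1/(-302069) = -1/302069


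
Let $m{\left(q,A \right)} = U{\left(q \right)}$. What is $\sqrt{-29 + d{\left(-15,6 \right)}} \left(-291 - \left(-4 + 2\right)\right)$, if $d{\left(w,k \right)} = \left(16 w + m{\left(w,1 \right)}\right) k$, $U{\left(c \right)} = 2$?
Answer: $- 289 i \sqrt{1457} \approx - 11031.0 i$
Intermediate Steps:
$m{\left(q,A \right)} = 2$
$d{\left(w,k \right)} = k \left(2 + 16 w\right)$ ($d{\left(w,k \right)} = \left(16 w + 2\right) k = \left(2 + 16 w\right) k = k \left(2 + 16 w\right)$)
$\sqrt{-29 + d{\left(-15,6 \right)}} \left(-291 - \left(-4 + 2\right)\right) = \sqrt{-29 + 2 \cdot 6 \left(1 + 8 \left(-15\right)\right)} \left(-291 - \left(-4 + 2\right)\right) = \sqrt{-29 + 2 \cdot 6 \left(1 - 120\right)} \left(-291 - -2\right) = \sqrt{-29 + 2 \cdot 6 \left(-119\right)} \left(-291 + 2\right) = \sqrt{-29 - 1428} \left(-289\right) = \sqrt{-1457} \left(-289\right) = i \sqrt{1457} \left(-289\right) = - 289 i \sqrt{1457}$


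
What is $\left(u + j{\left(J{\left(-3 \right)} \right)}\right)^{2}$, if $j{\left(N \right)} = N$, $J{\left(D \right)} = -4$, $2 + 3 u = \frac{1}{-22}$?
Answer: $\frac{10609}{484} \approx 21.919$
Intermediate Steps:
$u = - \frac{15}{22}$ ($u = - \frac{2}{3} + \frac{1}{3 \left(-22\right)} = - \frac{2}{3} + \frac{1}{3} \left(- \frac{1}{22}\right) = - \frac{2}{3} - \frac{1}{66} = - \frac{15}{22} \approx -0.68182$)
$\left(u + j{\left(J{\left(-3 \right)} \right)}\right)^{2} = \left(- \frac{15}{22} - 4\right)^{2} = \left(- \frac{103}{22}\right)^{2} = \frac{10609}{484}$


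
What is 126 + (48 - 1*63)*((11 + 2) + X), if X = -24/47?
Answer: -2883/47 ≈ -61.340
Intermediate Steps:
X = -24/47 (X = -24*1/47 = -24/47 ≈ -0.51064)
126 + (48 - 1*63)*((11 + 2) + X) = 126 + (48 - 1*63)*((11 + 2) - 24/47) = 126 + (48 - 63)*(13 - 24/47) = 126 - 15*587/47 = 126 - 8805/47 = -2883/47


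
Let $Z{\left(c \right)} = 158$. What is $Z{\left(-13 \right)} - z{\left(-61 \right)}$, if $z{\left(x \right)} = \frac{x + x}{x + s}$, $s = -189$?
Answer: $\frac{19689}{125} \approx 157.51$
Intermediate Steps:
$z{\left(x \right)} = \frac{2 x}{-189 + x}$ ($z{\left(x \right)} = \frac{x + x}{x - 189} = \frac{2 x}{-189 + x}$)
$Z{\left(-13 \right)} - z{\left(-61 \right)} = 158 - 2 \left(-61\right) \frac{1}{-189 - 61} = 158 - 2 \left(-61\right) \frac{1}{-250} = 158 - 2 \left(-61\right) \left(- \frac{1}{250}\right) = 158 - \frac{61}{125} = \frac{19689}{125}$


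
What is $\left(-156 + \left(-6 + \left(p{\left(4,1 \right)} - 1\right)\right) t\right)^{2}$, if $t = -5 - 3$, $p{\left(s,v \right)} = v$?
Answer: $11664$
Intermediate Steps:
$t = -8$ ($t = -5 - 3 = -8$)
$\left(-156 + \left(-6 + \left(p{\left(4,1 \right)} - 1\right)\right) t\right)^{2} = \left(-156 + \left(-6 + \left(1 - 1\right)\right) \left(-8\right)\right)^{2} = \left(-156 + \left(-6 + 0\right) \left(-8\right)\right)^{2} = \left(-156 - -48\right)^{2} = \left(-156 + 48\right)^{2} = \left(-108\right)^{2} = 11664$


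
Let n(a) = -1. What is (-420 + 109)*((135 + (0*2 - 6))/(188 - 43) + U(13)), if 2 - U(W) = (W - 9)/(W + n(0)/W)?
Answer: -4886743/6090 ≈ -802.42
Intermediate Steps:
U(W) = 2 - (-9 + W)/(W - 1/W) (U(W) = 2 - (W - 9)/(W - 1/W) = 2 - (-9 + W)/(W - 1/W))
(-420 + 109)*((135 + (0*2 - 6))/(188 - 43) + U(13)) = (-420 + 109)*((135 + (0*2 - 6))/(188 - 43) + (-2 + 13² + 9*13)/(-1 + 13²)) = -311*((135 + (0 - 6))/145 + (-2 + 169 + 117)/(-1 + 169)) = -311*((135 - 6)*(1/145) + 284/168) = -311*(129*(1/145) + (1/168)*284) = -311*(129/145 + 71/42) = -311*15713/6090 = -4886743/6090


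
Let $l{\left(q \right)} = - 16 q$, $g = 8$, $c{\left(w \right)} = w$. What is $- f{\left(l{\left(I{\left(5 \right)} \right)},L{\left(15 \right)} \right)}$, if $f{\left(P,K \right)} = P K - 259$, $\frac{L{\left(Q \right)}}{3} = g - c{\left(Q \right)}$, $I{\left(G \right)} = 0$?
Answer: $259$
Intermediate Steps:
$L{\left(Q \right)} = 24 - 3 Q$ ($L{\left(Q \right)} = 3 \left(8 - Q\right) = 24 - 3 Q$)
$f{\left(P,K \right)} = -259 + K P$ ($f{\left(P,K \right)} = K P - 259 = -259 + K P$)
$- f{\left(l{\left(I{\left(5 \right)} \right)},L{\left(15 \right)} \right)} = - (-259 + \left(24 - 45\right) \left(\left(-16\right) 0\right)) = - (-259 + \left(24 - 45\right) 0) = - (-259 - 0) = - (-259 + 0) = \left(-1\right) \left(-259\right) = 259$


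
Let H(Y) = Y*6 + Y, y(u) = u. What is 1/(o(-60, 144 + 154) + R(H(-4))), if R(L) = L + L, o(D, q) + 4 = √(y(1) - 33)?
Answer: -15/908 - I*√2/908 ≈ -0.01652 - 0.0015575*I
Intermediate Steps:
o(D, q) = -4 + 4*I*√2 (o(D, q) = -4 + √(1 - 33) = -4 + √(-32) = -4 + 4*I*√2)
H(Y) = 7*Y (H(Y) = 6*Y + Y = 7*Y)
R(L) = 2*L
1/(o(-60, 144 + 154) + R(H(-4))) = 1/((-4 + 4*I*√2) + 2*(7*(-4))) = 1/((-4 + 4*I*√2) + 2*(-28)) = 1/((-4 + 4*I*√2) - 56) = 1/(-60 + 4*I*√2)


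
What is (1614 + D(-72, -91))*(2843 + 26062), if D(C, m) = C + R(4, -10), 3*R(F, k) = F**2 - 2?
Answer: 44706400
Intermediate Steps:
R(F, k) = -2/3 + F**2/3 (R(F, k) = (F**2 - 2)/3 = (-2 + F**2)/3 = -2/3 + F**2/3)
D(C, m) = 14/3 + C (D(C, m) = C + (-2/3 + (1/3)*4**2) = C + (-2/3 + (1/3)*16) = C + (-2/3 + 16/3) = C + 14/3 = 14/3 + C)
(1614 + D(-72, -91))*(2843 + 26062) = (1614 + (14/3 - 72))*(2843 + 26062) = (1614 - 202/3)*28905 = (4640/3)*28905 = 44706400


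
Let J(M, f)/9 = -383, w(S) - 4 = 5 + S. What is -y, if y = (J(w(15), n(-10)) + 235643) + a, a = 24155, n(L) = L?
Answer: -256351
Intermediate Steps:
w(S) = 9 + S (w(S) = 4 + (5 + S) = 9 + S)
J(M, f) = -3447 (J(M, f) = 9*(-383) = -3447)
y = 256351 (y = (-3447 + 235643) + 24155 = 232196 + 24155 = 256351)
-y = -1*256351 = -256351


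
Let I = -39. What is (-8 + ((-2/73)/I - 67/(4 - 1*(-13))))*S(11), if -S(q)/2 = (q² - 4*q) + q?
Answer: 101711632/48399 ≈ 2101.5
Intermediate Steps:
S(q) = -2*q² + 6*q (S(q) = -2*((q² - 4*q) + q) = -2*(q² - 3*q) = -2*q² + 6*q)
(-8 + ((-2/73)/I - 67/(4 - 1*(-13))))*S(11) = (-8 + (-2/73/(-39) - 67/(4 - 1*(-13))))*(2*11*(3 - 1*11)) = (-8 + (-2*1/73*(-1/39) - 67/(4 + 13)))*(2*11*(3 - 11)) = (-8 + (-2/73*(-1/39) - 67/17))*(2*11*(-8)) = (-8 + (2/2847 - 67*1/17))*(-176) = (-8 + (2/2847 - 67/17))*(-176) = (-8 - 190715/48399)*(-176) = -577907/48399*(-176) = 101711632/48399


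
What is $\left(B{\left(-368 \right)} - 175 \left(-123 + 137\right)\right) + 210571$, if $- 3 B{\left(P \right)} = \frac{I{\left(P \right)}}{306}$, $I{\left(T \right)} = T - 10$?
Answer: $\frac{3538064}{17} \approx 2.0812 \cdot 10^{5}$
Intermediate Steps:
$I{\left(T \right)} = -10 + T$
$B{\left(P \right)} = \frac{5}{459} - \frac{P}{918}$ ($B{\left(P \right)} = - \frac{\left(-10 + P\right) \frac{1}{306}}{3} = - \frac{- \frac{5}{153} + \frac{P}{306}}{3} = \frac{5}{459} - \frac{P}{918}$)
$\left(B{\left(-368 \right)} - 175 \left(-123 + 137\right)\right) + 210571 = \left(\left(\frac{5}{459} - - \frac{184}{459}\right) - 175 \left(-123 + 137\right)\right) + 210571 = \left(\left(\frac{5}{459} + \frac{184}{459}\right) - 2450\right) + 210571 = \left(\frac{7}{17} - 2450\right) + 210571 = - \frac{41643}{17} + 210571 = \frac{3538064}{17}$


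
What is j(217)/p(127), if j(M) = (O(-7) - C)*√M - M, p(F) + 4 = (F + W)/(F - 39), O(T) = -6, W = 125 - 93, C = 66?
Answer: 19096/193 + 6336*√217/193 ≈ 582.54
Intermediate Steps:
W = 32
p(F) = -4 + (32 + F)/(-39 + F) (p(F) = -4 + (F + 32)/(F - 39) = -4 + (32 + F)/(-39 + F))
j(M) = -M - 72*√M (j(M) = (-6 - 1*66)*√M - M = (-6 - 66)*√M - M = -72*√M - M = -M - 72*√M)
j(217)/p(127) = (-1*217 - 72*√217)/(((188 - 3*127)/(-39 + 127))) = (-217 - 72*√217)/(((188 - 381)/88)) = (-217 - 72*√217)/(((1/88)*(-193))) = (-217 - 72*√217)/(-193/88) = (-217 - 72*√217)*(-88/193) = 19096/193 + 6336*√217/193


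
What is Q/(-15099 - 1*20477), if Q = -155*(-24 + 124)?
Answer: 3875/8894 ≈ 0.43569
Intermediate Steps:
Q = -15500 (Q = -155*100 = -15500)
Q/(-15099 - 1*20477) = -15500/(-15099 - 1*20477) = -15500/(-15099 - 20477) = -15500/(-35576) = -15500*(-1/35576) = 3875/8894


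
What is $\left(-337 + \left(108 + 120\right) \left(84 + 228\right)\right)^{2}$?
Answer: $5012498401$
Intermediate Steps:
$\left(-337 + \left(108 + 120\right) \left(84 + 228\right)\right)^{2} = \left(-337 + 228 \cdot 312\right)^{2} = \left(-337 + 71136\right)^{2} = 70799^{2} = 5012498401$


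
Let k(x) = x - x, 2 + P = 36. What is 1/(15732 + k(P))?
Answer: 1/15732 ≈ 6.3565e-5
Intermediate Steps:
P = 34 (P = -2 + 36 = 34)
k(x) = 0
1/(15732 + k(P)) = 1/(15732 + 0) = 1/15732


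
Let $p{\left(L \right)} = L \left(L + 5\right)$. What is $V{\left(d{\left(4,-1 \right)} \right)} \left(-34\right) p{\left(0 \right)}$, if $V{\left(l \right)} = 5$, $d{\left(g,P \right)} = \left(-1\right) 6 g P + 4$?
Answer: $0$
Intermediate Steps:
$d{\left(g,P \right)} = 4 - 6 P g$ ($d{\left(g,P \right)} = - 6 g P + 4 = - 6 P g + 4 = 4 - 6 P g$)
$p{\left(L \right)} = L \left(5 + L\right)$
$V{\left(d{\left(4,-1 \right)} \right)} \left(-34\right) p{\left(0 \right)} = 5 \left(-34\right) 0 \left(5 + 0\right) = - 170 \cdot 0 \cdot 5 = \left(-170\right) 0 = 0$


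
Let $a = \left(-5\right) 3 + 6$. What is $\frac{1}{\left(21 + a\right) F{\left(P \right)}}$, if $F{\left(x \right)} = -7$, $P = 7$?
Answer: $- \frac{1}{84} \approx -0.011905$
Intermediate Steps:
$a = -9$ ($a = -15 + 6 = -9$)
$\frac{1}{\left(21 + a\right) F{\left(P \right)}} = \frac{1}{\left(21 - 9\right) \left(-7\right)} = \frac{1}{12 \left(-7\right)} = \frac{1}{-84} = - \frac{1}{84}$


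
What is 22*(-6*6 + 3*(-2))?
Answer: -924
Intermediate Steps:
22*(-6*6 + 3*(-2)) = 22*(-36 - 6) = 22*(-42) = -924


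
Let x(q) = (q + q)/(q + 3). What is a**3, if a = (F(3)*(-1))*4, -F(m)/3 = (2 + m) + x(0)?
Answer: 216000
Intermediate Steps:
x(q) = 2*q/(3 + q) (x(q) = (2*q)/(3 + q) = 2*q/(3 + q))
F(m) = -6 - 3*m (F(m) = -3*((2 + m) + 2*0/(3 + 0)) = -3*((2 + m) + 2*0/3) = -3*((2 + m) + 2*0*(1/3)) = -3*((2 + m) + 0) = -3*(2 + m) = -6 - 3*m)
a = 60 (a = ((-6 - 3*3)*(-1))*4 = ((-6 - 9)*(-1))*4 = -15*(-1)*4 = 15*4 = 60)
a**3 = 60**3 = 216000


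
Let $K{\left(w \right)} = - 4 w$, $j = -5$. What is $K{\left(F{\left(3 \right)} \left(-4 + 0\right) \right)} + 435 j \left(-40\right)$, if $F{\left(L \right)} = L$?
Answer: $87048$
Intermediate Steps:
$K{\left(F{\left(3 \right)} \left(-4 + 0\right) \right)} + 435 j \left(-40\right) = - 4 \cdot 3 \left(-4 + 0\right) + 435 \left(\left(-5\right) \left(-40\right)\right) = - 4 \cdot 3 \left(-4\right) + 435 \cdot 200 = \left(-4\right) \left(-12\right) + 87000 = 48 + 87000 = 87048$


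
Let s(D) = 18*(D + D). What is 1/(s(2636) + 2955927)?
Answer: 1/3050823 ≈ 3.2778e-7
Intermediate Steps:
s(D) = 36*D (s(D) = 18*(2*D) = 36*D)
1/(s(2636) + 2955927) = 1/(36*2636 + 2955927) = 1/(94896 + 2955927) = 1/3050823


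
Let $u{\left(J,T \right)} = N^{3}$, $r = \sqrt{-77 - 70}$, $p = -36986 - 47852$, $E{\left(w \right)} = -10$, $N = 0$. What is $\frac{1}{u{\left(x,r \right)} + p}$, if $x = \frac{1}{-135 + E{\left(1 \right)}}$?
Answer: $- \frac{1}{84838} \approx -1.1787 \cdot 10^{-5}$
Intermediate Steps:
$p = -84838$ ($p = -36986 - 47852 = -84838$)
$x = - \frac{1}{145}$ ($x = \frac{1}{-135 - 10} = \frac{1}{-145} = - \frac{1}{145} \approx -0.0068966$)
$r = 7 i \sqrt{3}$ ($r = \sqrt{-147} = 7 i \sqrt{3} \approx 12.124 i$)
$u{\left(J,T \right)} = 0$ ($u{\left(J,T \right)} = 0^{3} = 0$)
$\frac{1}{u{\left(x,r \right)} + p} = \frac{1}{0 - 84838} = \frac{1}{-84838} = - \frac{1}{84838}$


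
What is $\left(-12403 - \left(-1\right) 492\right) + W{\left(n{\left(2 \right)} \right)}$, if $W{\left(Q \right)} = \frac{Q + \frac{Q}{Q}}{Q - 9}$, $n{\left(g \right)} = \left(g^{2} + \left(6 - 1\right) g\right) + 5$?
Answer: $-11909$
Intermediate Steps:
$n{\left(g \right)} = 5 + g^{2} + 5 g$ ($n{\left(g \right)} = \left(g^{2} + \left(6 - 1\right) g\right) + 5 = \left(g^{2} + 5 g\right) + 5 = 5 + g^{2} + 5 g$)
$W{\left(Q \right)} = \frac{1 + Q}{-9 + Q}$ ($W{\left(Q \right)} = \frac{Q + 1}{-9 + Q} = \frac{1 + Q}{-9 + Q}$)
$\left(-12403 - \left(-1\right) 492\right) + W{\left(n{\left(2 \right)} \right)} = \left(-12403 - \left(-1\right) 492\right) + \frac{1 + \left(5 + 2^{2} + 5 \cdot 2\right)}{-9 + \left(5 + 2^{2} + 5 \cdot 2\right)} = \left(-12403 - -492\right) + \frac{1 + \left(5 + 4 + 10\right)}{-9 + \left(5 + 4 + 10\right)} = \left(-12403 + 492\right) + \frac{1 + 19}{-9 + 19} = -11911 + \frac{1}{10} \cdot 20 = -11911 + 2 = -11909$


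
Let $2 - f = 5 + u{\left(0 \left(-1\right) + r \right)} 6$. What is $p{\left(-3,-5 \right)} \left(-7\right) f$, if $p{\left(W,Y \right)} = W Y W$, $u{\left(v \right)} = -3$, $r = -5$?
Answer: $4725$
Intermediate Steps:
$f = 15$ ($f = 2 - \left(5 - 18\right) = 2 - -13 = 2 + 13 = 15$)
$p{\left(W,Y \right)} = Y W^{2}$
$p{\left(-3,-5 \right)} \left(-7\right) f = - 5 \left(-3\right)^{2} \left(-7\right) 15 = \left(-5\right) 9 \left(-7\right) 15 = \left(-45\right) \left(-7\right) 15 = 315 \cdot 15 = 4725$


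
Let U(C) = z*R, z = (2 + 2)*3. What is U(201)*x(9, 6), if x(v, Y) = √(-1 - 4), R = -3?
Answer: -36*I*√5 ≈ -80.498*I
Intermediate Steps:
z = 12 (z = 4*3 = 12)
x(v, Y) = I*√5 (x(v, Y) = √(-5) = I*√5)
U(C) = -36 (U(C) = 12*(-3) = -36)
U(201)*x(9, 6) = -36*I*√5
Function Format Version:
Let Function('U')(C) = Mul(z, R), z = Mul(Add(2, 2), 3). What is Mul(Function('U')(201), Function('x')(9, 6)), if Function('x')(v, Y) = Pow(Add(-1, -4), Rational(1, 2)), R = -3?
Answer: Mul(-36, I, Pow(5, Rational(1, 2))) ≈ Mul(-80.498, I)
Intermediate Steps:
z = 12 (z = Mul(4, 3) = 12)
Function('x')(v, Y) = Mul(I, Pow(5, Rational(1, 2))) (Function('x')(v, Y) = Pow(-5, Rational(1, 2)) = Mul(I, Pow(5, Rational(1, 2))))
Function('U')(C) = -36 (Function('U')(C) = Mul(12, -3) = -36)
Mul(Function('U')(201), Function('x')(9, 6)) = Mul(-36, Mul(I, Pow(5, Rational(1, 2)))) = Mul(-36, I, Pow(5, Rational(1, 2)))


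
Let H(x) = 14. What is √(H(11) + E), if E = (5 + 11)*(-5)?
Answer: I*√66 ≈ 8.124*I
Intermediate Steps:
E = -80 (E = 16*(-5) = -80)
√(H(11) + E) = √(14 - 80) = √(-66) = I*√66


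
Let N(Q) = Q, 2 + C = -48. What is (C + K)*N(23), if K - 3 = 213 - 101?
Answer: 1495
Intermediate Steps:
C = -50 (C = -2 - 48 = -50)
K = 115 (K = 3 + (213 - 101) = 3 + 112 = 115)
(C + K)*N(23) = (-50 + 115)*23 = 65*23 = 1495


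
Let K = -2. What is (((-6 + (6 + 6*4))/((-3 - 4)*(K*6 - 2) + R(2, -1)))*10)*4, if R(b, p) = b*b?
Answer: 160/17 ≈ 9.4118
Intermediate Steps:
R(b, p) = b²
(((-6 + (6 + 6*4))/((-3 - 4)*(K*6 - 2) + R(2, -1)))*10)*4 = (((-6 + (6 + 6*4))/((-3 - 4)*(-2*6 - 2) + 2²))*10)*4 = (((-6 + (6 + 24))/(-7*(-12 - 2) + 4))*10)*4 = (((-6 + 30)/(-7*(-14) + 4))*10)*4 = ((24/(98 + 4))*10)*4 = ((24/102)*10)*4 = ((24*(1/102))*10)*4 = ((4/17)*10)*4 = (40/17)*4 = 160/17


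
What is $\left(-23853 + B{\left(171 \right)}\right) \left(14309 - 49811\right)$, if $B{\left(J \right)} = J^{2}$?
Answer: $-191284776$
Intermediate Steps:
$\left(-23853 + B{\left(171 \right)}\right) \left(14309 - 49811\right) = \left(-23853 + 171^{2}\right) \left(14309 - 49811\right) = \left(-23853 + 29241\right) \left(-35502\right) = 5388 \left(-35502\right) = -191284776$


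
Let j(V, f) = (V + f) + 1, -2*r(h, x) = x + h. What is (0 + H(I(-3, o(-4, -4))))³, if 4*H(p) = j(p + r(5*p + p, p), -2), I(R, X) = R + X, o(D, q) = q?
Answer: 35937/512 ≈ 70.189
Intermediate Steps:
r(h, x) = -h/2 - x/2 (r(h, x) = -(x + h)/2 = -(h + x)/2 = -h/2 - x/2)
j(V, f) = 1 + V + f
H(p) = -¼ - 5*p/8 (H(p) = (1 + (p + (-(5*p + p)/2 - p/2)) - 2)/4 = (1 + (p + (-3*p - p/2)) - 2)/4 = (1 + (p - 7*p/2) - 2)/4 = (1 - 5*p/2 - 2)/4 = (-1 - 5*p/2)/4 = -¼ - 5*p/8)
(0 + H(I(-3, o(-4, -4))))³ = (0 + (-¼ - 5*(-3 - 4)/8))³ = (0 + (-¼ - 5/8*(-7)))³ = (0 + (-¼ + 35/8))³ = (0 + 33/8)³ = (33/8)³ = 35937/512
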